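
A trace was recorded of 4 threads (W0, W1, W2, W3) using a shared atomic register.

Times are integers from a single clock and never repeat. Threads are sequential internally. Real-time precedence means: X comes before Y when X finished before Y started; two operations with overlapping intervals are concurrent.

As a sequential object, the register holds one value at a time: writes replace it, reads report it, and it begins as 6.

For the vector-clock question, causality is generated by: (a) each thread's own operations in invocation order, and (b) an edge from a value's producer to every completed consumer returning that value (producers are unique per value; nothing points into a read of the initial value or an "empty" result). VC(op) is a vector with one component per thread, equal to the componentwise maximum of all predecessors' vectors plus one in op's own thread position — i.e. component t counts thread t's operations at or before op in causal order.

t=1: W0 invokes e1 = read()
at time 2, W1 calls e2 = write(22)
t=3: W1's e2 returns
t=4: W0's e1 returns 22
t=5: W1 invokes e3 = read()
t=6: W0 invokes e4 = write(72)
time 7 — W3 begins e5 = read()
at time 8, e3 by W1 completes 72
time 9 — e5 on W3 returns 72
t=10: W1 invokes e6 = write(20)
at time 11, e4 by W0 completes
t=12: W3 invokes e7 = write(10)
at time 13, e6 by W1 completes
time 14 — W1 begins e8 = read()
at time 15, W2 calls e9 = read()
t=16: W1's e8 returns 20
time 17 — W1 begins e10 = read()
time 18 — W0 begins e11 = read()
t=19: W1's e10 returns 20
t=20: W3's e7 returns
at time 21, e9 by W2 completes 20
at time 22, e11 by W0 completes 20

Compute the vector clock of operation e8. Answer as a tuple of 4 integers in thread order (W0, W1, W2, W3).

VC(e2, invoked at 2): no causal predecessors; +1 on W1 → (0, 1, 0, 0)
invoked at 1, e1 merges VC(e2)=(0, 1, 0, 0) and bumps W0's slot → (1, 1, 0, 0)
invoked at 6, e4 merges VC(e1)=(1, 1, 0, 0) and bumps W0's slot → (2, 1, 0, 0)
invoked at 7, e5 merges VC(e4)=(2, 1, 0, 0) and bumps W3's slot → (2, 1, 0, 1)
invoked at 5, e3 merges VC(e2)=(0, 1, 0, 0), VC(e4)=(2, 1, 0, 0) and bumps W1's slot → (2, 2, 0, 0)
invoked at 12, e7 merges VC(e5)=(2, 1, 0, 1) and bumps W3's slot → (2, 1, 0, 2)
invoked at 10, e6 merges VC(e3)=(2, 2, 0, 0) and bumps W1's slot → (2, 3, 0, 0)
invoked at 15, e9 merges VC(e6)=(2, 3, 0, 0) and bumps W2's slot → (2, 3, 1, 0)
invoked at 14, e8 merges VC(e6)=(2, 3, 0, 0) and bumps W1's slot → (2, 4, 0, 0)
invoked at 18, e11 merges VC(e4)=(2, 1, 0, 0), VC(e6)=(2, 3, 0, 0) and bumps W0's slot → (3, 3, 0, 0)
invoked at 17, e10 merges VC(e6)=(2, 3, 0, 0), VC(e8)=(2, 4, 0, 0) and bumps W1's slot → (2, 5, 0, 0)
target: VC(e8) = (2, 4, 0, 0)

(2, 4, 0, 0)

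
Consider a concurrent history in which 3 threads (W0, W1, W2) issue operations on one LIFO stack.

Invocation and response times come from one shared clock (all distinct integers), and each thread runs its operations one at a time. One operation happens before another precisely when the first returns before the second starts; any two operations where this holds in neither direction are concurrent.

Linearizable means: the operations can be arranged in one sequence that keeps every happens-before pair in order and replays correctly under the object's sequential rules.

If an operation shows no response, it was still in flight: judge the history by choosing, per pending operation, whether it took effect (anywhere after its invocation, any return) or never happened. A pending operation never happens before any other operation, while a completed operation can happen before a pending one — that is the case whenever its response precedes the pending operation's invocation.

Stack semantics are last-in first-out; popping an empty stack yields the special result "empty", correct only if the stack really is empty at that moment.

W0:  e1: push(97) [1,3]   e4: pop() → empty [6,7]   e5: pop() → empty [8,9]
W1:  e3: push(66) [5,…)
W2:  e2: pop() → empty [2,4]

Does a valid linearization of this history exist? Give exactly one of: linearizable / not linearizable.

not linearizable

the violation lands at event 7, e4's response at time 7: events 1..6 linearize, events 1..7 do not
no legal order exists: 2 real-time-consistent candidates over 3 completed LIFO stack operations, all rejected
every completion of the 1 pending operation (e3) was checked; none linearizes
for example e1, e2, e4 (pending dropped) fails at step 2: e2 pop() → empty is not legal there
for example e2, e1, e4 (pending dropped) fails at step 3: e4 pop() → empty is not legal there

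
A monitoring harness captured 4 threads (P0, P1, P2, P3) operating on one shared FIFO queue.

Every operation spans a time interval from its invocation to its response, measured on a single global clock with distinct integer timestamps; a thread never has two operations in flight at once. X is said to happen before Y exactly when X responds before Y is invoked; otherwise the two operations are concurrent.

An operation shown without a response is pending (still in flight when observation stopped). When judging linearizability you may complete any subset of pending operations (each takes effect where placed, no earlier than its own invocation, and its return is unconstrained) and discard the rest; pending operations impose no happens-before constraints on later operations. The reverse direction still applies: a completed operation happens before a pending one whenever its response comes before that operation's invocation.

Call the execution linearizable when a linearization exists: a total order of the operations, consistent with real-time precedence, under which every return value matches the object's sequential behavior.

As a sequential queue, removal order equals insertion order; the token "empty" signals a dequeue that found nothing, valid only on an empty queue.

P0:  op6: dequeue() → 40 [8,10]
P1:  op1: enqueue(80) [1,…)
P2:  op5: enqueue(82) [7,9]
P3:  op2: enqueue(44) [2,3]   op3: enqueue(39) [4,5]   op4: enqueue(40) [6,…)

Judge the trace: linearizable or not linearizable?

not linearizable

through event 9 a valid linearization exists; event 10 (op6 responding at time 10) ends that
4 completed operations, 2 real-time-consistent orders — every FIFO queue replay fails
completion choices over the 2 pending operations (op1, op4) were checked; none helps
for example op2, op3, op5, op6 (pending dropped) fails at step 4: op6 dequeue() → 40 is not legal there
for example op2, op3, op6, op5 (pending dropped) fails at step 3: op6 dequeue() → 40 is not legal there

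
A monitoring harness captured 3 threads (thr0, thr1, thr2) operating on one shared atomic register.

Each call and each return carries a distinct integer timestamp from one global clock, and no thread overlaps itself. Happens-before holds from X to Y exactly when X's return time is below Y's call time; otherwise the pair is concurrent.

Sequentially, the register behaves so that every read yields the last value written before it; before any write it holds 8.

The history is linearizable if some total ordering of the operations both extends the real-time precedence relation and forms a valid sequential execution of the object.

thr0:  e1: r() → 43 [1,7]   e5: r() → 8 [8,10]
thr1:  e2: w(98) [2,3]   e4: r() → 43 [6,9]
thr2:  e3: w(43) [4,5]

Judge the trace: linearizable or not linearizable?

not linearizable

the violation lands at event 10, e5's response at time 10: events 1..9 linearize, events 1..10 do not
no legal order exists: 7 real-time-consistent candidates over 5 completed atomic register operations, all rejected
take e1, e2, e3, e4, e5: step 1 already fails, because e1 r() → 43 cannot occur there
take e1, e2, e3, e5, e4: step 1 already fails, because e1 r() → 43 cannot occur there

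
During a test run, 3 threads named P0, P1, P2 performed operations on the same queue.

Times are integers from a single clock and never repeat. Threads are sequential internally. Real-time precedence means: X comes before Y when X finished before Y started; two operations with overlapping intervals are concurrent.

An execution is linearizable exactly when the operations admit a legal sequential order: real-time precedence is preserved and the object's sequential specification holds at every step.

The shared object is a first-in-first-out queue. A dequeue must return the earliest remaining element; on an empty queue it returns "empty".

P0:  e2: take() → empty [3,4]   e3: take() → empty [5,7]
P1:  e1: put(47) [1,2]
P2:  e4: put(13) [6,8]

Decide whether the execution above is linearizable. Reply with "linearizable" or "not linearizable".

cut after 3 events: linearizable; cut after 4 events (e2 responds, time 4): not linearizable
one real-time candidate order over the 2 completed operations — the queue replay rejects it
for example e1, e2 fails at step 2: e2 take() → empty is not legal there

not linearizable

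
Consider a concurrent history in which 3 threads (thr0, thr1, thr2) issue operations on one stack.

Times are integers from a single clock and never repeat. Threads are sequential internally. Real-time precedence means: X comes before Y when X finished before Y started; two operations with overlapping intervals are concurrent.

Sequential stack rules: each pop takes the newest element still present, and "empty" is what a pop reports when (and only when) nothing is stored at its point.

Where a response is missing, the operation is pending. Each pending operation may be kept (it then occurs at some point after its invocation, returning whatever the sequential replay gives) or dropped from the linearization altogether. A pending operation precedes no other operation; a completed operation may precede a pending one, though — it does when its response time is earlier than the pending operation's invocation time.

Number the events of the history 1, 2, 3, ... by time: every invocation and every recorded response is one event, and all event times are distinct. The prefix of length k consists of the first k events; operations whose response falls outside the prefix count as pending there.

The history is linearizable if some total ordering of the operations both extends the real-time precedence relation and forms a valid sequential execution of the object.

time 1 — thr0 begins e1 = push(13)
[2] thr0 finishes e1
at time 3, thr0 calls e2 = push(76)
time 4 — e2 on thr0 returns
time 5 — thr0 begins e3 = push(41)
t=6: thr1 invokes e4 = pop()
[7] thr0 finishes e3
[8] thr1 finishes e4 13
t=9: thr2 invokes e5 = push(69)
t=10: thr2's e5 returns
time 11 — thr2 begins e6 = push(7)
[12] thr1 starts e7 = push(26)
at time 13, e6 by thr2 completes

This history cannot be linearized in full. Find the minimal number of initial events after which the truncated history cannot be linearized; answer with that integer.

events 1..7 are linearizable; a witness order is e1, e2, e3:
1. e1 push(13), leaving stack <13>
2. e2 push(76), leaving stack <13,76>
3. e3 push(41), leaving stack <13,76,41>
with event 8 included (e4 responding at time 8), all real-time-consistent orders fail
take e1, e2, e3, e4: step 4 already fails, because e4 pop() → 13 cannot occur there
take e1, e2, e4, e3: step 3 already fails, because e4 pop() → 13 cannot occur there

8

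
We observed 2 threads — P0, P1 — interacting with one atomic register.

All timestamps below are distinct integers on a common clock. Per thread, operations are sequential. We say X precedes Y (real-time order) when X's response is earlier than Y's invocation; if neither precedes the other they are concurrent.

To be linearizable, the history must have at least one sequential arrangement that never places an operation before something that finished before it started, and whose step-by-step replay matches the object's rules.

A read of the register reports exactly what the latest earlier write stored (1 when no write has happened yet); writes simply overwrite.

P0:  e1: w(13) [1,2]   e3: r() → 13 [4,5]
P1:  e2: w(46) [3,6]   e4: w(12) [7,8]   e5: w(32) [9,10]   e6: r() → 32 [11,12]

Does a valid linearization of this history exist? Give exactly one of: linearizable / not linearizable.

linearizable

witness order: e1, e3, e2, e4, e5, e6
step 1: e1 w(13) — value 13
step 2: e3 r() → 13 — value 13
step 3: e2 w(46) — value 46
step 4: e4 w(12) — value 12
step 5: e5 w(32) — value 32
step 6: e6 r() → 32 — value 32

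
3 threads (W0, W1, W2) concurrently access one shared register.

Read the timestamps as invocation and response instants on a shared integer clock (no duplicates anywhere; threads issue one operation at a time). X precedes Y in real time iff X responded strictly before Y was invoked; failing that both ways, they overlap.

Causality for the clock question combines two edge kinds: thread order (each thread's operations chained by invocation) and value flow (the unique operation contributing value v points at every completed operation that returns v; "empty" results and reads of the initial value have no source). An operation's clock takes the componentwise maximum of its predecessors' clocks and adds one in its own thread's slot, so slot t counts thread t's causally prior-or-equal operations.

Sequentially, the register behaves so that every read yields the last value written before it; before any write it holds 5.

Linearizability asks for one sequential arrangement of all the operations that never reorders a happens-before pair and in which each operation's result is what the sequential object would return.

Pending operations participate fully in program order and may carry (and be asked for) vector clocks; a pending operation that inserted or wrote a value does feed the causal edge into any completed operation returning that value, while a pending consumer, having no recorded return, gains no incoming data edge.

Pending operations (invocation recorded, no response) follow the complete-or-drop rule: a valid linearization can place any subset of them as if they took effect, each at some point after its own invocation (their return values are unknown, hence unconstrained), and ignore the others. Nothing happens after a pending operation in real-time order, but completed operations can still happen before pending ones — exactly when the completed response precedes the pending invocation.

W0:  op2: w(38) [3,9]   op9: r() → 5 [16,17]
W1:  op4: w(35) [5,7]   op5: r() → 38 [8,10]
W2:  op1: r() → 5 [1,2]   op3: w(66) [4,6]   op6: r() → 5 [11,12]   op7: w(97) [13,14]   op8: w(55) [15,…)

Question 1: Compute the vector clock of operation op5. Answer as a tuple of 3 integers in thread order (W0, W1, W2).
(1, 2, 0)

op1 (invocation 1): nothing precedes it; W2's component alone gives (0, 0, 1)
op4 (invocation 5): nothing precedes it; W1's component alone gives (0, 1, 0)
op2 (invocation 3): nothing precedes it; W0's component alone gives (1, 0, 0)
op3 (invocation 4): componentwise max over VC(op1)=(0, 0, 1), +1 at W2, giving (0, 0, 2)
op9 (invocation 16): componentwise max over VC(op2)=(1, 0, 0), +1 at W0, giving (2, 0, 0)
op6 (invocation 11): componentwise max over VC(op3)=(0, 0, 2), +1 at W2, giving (0, 0, 3)
op5 (invocation 8): componentwise max over VC(op2)=(1, 0, 0), VC(op4)=(0, 1, 0), +1 at W1, giving (1, 2, 0)
op7 (invocation 13): componentwise max over VC(op6)=(0, 0, 3), +1 at W2, giving (0, 0, 4)
op8 (invocation 15): componentwise max over VC(op7)=(0, 0, 4), +1 at W2, giving (0, 0, 5)
target: VC(op5) = (1, 2, 0)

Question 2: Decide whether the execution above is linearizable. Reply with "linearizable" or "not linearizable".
not linearizable

already the first 12 events (up to op6's response at time 12) admit no linearization; the first 11 still do
real-time-consistent orders of the 6 completed operations: 8 — all fail the register replay
one such order, op1, op2, op3, op4, op5, op6, breaks at step 5 where op5 r() → 38 is illegal
one such order, op1, op2, op4, op3, op5, op6, breaks at step 5 where op5 r() → 38 is illegal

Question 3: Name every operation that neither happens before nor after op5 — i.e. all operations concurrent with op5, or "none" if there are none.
op2

op5 runs from 8 to 10; window-overlapping ops are concurrent
op1 [1,2]: before
op2 [3,9]: concurrent
op3 [4,6]: before
op4 [5,7]: before
op6 [11,12]: after
op7 [13,14]: after
op8 [15,…): after
op9 [16,17]: after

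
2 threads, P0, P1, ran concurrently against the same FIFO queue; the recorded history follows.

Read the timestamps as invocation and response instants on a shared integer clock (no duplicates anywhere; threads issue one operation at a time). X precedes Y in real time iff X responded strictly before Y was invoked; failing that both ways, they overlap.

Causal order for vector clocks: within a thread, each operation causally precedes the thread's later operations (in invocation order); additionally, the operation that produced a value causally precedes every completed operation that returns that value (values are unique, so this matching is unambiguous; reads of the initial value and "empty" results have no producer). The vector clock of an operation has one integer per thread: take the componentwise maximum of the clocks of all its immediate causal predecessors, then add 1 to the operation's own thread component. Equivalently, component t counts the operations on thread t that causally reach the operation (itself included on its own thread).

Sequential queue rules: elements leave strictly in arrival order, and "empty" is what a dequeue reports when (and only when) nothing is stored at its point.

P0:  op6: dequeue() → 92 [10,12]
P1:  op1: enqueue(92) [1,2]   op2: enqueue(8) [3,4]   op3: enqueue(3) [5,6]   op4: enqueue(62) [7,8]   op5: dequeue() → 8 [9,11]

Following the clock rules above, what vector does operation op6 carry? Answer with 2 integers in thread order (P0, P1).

root op op1, invoked 1: fresh clock plus P1's own tick → (0, 1)
VC(op2, invoked at 3): max of VC(op1)=(0, 1), then +1 on thread P1 → (0, 2)
VC(op6, invoked at 10): max of VC(op1)=(0, 1), then +1 on thread P0 → (1, 1)
VC(op3, invoked at 5): max of VC(op2)=(0, 2), then +1 on thread P1 → (0, 3)
VC(op4, invoked at 7): max of VC(op3)=(0, 3), then +1 on thread P1 → (0, 4)
VC(op5, invoked at 9): max of VC(op2)=(0, 2), VC(op4)=(0, 4), then +1 on thread P1 → (0, 5)
target: VC(op6) = (1, 1)

(1, 1)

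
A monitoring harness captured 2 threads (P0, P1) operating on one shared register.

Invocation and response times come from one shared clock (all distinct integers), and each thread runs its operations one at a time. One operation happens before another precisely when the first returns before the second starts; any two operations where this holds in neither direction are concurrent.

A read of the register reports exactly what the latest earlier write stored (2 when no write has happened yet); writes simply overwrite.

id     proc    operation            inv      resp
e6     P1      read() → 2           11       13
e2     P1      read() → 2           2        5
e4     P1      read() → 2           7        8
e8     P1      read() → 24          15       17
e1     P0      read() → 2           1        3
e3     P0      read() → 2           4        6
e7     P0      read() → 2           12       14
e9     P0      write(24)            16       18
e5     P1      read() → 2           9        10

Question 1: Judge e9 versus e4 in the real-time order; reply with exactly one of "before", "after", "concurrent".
Answer: after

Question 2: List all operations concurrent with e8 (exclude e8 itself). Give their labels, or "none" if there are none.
Answer: e9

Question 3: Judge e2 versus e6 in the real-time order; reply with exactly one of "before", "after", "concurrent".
Answer: before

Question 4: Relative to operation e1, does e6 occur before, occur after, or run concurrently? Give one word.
Answer: after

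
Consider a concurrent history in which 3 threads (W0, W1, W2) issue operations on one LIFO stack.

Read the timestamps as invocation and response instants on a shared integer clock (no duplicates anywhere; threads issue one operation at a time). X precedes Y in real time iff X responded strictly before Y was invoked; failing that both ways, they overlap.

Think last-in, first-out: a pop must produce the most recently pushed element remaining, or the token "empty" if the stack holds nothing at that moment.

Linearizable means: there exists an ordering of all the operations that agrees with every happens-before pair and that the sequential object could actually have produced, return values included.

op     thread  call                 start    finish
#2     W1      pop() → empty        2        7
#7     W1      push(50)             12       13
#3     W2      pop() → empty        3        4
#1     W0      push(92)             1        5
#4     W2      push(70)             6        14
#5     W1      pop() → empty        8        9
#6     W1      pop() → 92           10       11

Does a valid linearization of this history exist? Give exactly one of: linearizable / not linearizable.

already the first 9 events (up to #5's response at time 9) admit no linearization; the first 8 still do
all 6 real-time-respecting orders fail — 4 completed LIFO stack operations, no legal replay
completion choices over the 1 pending operation (#4) were checked; none helps
take #1, #2, #3, #5 (pending dropped): step 2 already fails, because #2 pop() → empty cannot occur there
take #1, #3, #2, #5 (pending dropped): step 2 already fails, because #3 pop() → empty cannot occur there

not linearizable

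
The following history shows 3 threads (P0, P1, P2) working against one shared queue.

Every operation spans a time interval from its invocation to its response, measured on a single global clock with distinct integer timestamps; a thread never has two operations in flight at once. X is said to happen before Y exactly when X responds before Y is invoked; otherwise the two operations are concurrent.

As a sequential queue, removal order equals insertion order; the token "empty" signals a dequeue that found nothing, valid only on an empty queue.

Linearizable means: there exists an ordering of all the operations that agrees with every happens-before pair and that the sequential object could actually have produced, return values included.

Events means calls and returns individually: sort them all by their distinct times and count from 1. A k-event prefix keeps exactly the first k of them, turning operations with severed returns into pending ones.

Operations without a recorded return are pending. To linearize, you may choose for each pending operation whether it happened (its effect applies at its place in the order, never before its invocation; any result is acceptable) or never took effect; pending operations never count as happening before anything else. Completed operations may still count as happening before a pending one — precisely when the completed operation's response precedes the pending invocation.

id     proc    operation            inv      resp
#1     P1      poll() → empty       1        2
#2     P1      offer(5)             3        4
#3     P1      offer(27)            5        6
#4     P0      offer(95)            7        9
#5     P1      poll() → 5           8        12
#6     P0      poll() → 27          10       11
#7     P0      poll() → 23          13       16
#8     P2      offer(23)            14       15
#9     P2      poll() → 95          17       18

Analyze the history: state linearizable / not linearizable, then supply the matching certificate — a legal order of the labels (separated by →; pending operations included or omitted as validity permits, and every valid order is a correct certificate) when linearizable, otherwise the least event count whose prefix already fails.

not linearizable — minimal violating prefix: 16 events

events 1..15 are fine; event 16 — the response of #7 at time 16 — makes the prefix non-linearizable
6 orders of the 8 completed queue ops respect real time; none is legal
take #1, #2, #3, #4, #5, #6, #7, #8: step 7 already fails, because #7 poll() → 23 cannot occur there
take #1, #2, #3, #4, #5, #6, #8, #7: step 8 already fails, because #7 poll() → 23 cannot occur there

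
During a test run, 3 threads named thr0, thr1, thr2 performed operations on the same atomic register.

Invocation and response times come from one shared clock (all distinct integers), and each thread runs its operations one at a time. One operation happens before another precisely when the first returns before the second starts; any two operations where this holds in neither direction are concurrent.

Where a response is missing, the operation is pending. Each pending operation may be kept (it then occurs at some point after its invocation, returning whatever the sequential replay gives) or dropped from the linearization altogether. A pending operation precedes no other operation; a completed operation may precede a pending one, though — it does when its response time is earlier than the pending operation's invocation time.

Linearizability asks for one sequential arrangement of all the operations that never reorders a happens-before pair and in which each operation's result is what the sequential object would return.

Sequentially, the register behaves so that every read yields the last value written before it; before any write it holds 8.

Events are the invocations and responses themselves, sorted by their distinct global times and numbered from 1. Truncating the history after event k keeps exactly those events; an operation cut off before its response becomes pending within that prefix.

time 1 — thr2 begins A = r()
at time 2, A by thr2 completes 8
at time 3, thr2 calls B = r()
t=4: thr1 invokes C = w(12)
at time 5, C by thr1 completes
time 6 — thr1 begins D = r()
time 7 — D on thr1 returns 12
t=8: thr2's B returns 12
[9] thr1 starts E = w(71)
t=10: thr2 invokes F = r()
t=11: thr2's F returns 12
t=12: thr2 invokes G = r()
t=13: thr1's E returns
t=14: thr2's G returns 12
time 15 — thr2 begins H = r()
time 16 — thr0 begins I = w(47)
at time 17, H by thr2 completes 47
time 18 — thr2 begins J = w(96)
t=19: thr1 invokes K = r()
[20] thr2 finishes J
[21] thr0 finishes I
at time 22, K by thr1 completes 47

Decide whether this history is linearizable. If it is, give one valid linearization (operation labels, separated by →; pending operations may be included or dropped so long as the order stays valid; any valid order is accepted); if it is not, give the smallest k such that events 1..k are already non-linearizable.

linearizable — witness: A → C → B → D → F → G → E → I → H → K → J

1. A r() → 8, leaving value 8
2. C w(12), leaving value 12
3. B r() → 12, leaving value 12
4. D r() → 12, leaving value 12
5. F r() → 12, leaving value 12
6. G r() → 12, leaving value 12
7. E w(71), leaving value 71
8. I w(47), leaving value 47
9. H r() → 47, leaving value 47
10. K r() → 47, leaving value 47
11. J w(96), leaving value 96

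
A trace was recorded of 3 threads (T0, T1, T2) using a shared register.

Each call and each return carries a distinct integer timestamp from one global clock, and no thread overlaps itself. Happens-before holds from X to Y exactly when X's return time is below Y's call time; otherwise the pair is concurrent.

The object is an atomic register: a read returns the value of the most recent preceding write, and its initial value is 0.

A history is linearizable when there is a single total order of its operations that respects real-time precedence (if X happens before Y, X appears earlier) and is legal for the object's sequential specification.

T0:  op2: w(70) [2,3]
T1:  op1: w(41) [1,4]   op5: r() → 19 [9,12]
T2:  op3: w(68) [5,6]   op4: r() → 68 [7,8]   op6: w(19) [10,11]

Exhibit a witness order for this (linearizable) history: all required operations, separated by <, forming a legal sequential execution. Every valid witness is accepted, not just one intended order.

1. op1 w(41), leaving value 41
2. op2 w(70), leaving value 70
3. op3 w(68), leaving value 68
4. op4 r() → 68, leaving value 68
5. op6 w(19), leaving value 19
6. op5 r() → 19, leaving value 19

op1 < op2 < op3 < op4 < op6 < op5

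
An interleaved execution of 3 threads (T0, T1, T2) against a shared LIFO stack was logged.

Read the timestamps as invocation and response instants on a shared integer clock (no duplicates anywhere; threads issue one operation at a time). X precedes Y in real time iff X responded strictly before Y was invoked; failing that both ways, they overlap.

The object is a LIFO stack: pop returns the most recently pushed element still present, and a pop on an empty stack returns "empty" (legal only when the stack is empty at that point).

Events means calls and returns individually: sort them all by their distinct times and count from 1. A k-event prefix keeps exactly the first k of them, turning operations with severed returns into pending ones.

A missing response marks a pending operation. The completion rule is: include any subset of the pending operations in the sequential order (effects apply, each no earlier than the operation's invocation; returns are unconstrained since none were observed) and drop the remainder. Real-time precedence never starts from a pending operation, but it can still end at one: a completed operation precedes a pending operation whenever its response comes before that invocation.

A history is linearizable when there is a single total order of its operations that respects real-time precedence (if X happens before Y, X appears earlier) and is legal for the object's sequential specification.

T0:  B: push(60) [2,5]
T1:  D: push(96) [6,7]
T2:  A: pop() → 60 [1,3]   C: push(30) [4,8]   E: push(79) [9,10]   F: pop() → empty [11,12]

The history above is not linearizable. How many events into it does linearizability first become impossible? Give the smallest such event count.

12

events 1..11 are linearizable, e.g. via B, A, C, D, E:
step 1: B push(60) — stack <60>
step 2: A pop() → 60 — stack <>
step 3: C push(30) — stack <30>
step 4: D push(96) — stack <30,96>
step 5: E push(79) — stack <30,96,79>
once event 12 joins (F's response, time 12), exhaustive search finds no witness
e.g. A, B, C, D, E, F: illegal at step 1, since A pop() → 60 cannot apply there
e.g. A, B, D, C, E, F: illegal at step 1, since A pop() → 60 cannot apply there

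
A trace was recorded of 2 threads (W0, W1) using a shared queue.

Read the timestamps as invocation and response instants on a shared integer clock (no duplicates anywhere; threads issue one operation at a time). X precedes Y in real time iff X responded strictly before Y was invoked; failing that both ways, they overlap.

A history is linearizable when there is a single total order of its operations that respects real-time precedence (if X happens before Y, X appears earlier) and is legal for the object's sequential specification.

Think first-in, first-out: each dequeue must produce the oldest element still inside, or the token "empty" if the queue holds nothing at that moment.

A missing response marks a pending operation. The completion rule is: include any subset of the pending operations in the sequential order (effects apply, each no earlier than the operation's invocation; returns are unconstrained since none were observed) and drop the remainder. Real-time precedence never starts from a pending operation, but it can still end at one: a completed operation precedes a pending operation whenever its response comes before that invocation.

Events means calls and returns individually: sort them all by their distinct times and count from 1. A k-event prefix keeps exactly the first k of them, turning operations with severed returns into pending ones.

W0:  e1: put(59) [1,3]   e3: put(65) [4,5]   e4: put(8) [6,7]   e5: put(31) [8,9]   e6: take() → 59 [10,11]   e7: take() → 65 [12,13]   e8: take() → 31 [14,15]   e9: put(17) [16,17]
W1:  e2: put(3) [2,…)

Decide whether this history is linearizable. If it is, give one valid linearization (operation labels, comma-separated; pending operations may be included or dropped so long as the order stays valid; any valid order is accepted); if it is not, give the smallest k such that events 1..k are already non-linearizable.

not linearizable — minimal violating prefix: 15 events

already the first 15 events (up to e8's response at time 15) admit no linearization; the first 14 still do
a single order respects real time; the 7 completed queue operations fail replay along it
every completion of the 1 pending operation (e2) was checked; none linearizes
take e1, e3, e4, e5, e6, e7, e8 (pending dropped): step 7 already fails, because e8 take() → 31 cannot occur there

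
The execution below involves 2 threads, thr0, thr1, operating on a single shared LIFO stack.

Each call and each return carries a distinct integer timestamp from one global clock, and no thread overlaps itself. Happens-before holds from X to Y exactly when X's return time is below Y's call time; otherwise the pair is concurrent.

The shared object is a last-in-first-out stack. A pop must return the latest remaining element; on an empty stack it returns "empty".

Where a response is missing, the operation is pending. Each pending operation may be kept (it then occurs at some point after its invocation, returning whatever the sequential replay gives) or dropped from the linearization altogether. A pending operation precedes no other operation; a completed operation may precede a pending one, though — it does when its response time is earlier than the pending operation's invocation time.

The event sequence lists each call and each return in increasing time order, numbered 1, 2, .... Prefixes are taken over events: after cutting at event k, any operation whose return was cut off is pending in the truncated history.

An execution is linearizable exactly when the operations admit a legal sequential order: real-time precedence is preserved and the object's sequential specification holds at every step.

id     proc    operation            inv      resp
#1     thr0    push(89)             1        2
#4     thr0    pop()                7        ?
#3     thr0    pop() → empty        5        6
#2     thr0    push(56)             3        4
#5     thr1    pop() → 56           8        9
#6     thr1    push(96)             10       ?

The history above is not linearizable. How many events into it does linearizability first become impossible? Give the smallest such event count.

6

events 1..5 are linearizable, e.g. via #1, #2:
after step 1 (#1 push(89)): stack <89>
after step 2 (#2 push(56)): stack <89,56>
event 6 — #3's response, time 6 — after it, nothing linearizes
for example #1, #2, #3 fails at step 3: #3 pop() → empty is not legal there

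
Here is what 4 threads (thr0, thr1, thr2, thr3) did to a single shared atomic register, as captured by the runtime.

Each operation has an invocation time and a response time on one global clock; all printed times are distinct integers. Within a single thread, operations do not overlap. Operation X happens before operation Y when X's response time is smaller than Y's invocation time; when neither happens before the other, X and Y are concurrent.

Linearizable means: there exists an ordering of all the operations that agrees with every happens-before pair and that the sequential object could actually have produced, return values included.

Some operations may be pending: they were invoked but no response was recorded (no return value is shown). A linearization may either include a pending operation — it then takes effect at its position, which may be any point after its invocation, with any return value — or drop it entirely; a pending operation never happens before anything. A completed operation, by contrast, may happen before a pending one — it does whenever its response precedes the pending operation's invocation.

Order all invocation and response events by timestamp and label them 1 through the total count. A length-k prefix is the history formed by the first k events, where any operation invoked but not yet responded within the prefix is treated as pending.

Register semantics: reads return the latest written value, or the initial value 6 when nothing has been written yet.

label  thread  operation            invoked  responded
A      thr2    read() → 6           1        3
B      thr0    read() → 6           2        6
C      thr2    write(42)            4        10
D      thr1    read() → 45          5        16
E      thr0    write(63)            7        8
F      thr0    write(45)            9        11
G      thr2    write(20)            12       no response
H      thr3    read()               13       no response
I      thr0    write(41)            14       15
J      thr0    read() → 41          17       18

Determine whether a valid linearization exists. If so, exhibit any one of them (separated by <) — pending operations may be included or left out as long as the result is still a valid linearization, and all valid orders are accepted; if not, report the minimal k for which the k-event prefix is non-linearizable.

linearizable — witness: A < B < C < E < F < D < G < H < I < J

after step 1 (A read() → 6): value 6
after step 2 (B read() → 6): value 6
after step 3 (C write(42)): value 42
after step 4 (E write(63)): value 63
after step 5 (F write(45)): value 45
after step 6 (D read() → 45): value 45
after step 7 (G write(20) (pending, included)): value 20
after step 8 (H read() (pending, included)): value 20
after step 9 (I write(41)): value 41
after step 10 (J read() → 41): value 41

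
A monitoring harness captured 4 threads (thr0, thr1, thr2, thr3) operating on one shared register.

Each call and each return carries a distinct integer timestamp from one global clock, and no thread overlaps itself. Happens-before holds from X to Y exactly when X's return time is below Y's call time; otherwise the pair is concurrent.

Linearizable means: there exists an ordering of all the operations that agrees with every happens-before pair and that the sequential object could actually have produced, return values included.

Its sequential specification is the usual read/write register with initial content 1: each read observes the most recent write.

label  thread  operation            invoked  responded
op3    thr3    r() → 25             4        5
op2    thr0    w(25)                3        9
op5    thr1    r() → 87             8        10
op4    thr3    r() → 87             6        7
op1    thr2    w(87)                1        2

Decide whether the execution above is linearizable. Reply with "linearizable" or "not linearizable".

not linearizable

already the first 7 events (up to op4's response at time 7) admit no linearization; the first 6 still do
one real-time candidate order over the 3 completed operations — the register replay rejects it
every completion of the 1 pending operation (op2) was checked; none linearizes
sample order op1, op3, op4 (pending dropped) stalls at step 2 — op3 r() → 25 has no legal effect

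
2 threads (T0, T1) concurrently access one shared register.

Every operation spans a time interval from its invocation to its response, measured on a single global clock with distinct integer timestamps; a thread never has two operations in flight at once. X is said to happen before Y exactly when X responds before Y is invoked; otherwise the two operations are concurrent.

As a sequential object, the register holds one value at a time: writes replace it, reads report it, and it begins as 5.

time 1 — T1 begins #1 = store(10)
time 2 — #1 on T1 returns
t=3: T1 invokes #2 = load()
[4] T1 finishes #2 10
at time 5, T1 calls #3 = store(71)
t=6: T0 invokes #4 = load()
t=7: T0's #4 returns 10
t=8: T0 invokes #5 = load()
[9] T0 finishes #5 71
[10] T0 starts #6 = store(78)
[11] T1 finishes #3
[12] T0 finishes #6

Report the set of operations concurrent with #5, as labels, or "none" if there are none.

#3

#5 runs from 8 to 9; window-overlapping ops are concurrent
#1 [1,2]: before
#2 [3,4]: before
#3 [5,11]: concurrent
#4 [6,7]: before
#6 [10,12]: after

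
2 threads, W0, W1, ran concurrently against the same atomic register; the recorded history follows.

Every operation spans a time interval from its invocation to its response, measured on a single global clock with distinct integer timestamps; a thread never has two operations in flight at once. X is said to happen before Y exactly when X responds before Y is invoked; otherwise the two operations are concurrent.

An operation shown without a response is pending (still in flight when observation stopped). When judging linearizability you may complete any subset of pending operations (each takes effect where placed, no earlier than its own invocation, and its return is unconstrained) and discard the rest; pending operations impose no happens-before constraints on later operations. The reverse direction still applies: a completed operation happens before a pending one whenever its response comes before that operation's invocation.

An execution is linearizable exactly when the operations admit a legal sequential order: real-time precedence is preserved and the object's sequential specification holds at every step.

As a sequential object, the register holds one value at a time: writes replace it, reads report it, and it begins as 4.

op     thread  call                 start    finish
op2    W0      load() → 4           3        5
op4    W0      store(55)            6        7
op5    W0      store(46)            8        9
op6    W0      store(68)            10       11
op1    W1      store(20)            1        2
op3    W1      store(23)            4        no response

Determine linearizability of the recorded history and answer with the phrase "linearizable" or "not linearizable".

the violation lands at event 5, op2's response at time 5: events 1..4 linearize, events 1..5 do not
one real-time candidate order over the 2 completed operations — the atomic register replay rejects it
include/drop combinations of the 1 pending operation (op3) were all tried; none helps
e.g. op1, op2 (pending dropped): illegal at step 2, since op2 load() → 4 cannot apply there

not linearizable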